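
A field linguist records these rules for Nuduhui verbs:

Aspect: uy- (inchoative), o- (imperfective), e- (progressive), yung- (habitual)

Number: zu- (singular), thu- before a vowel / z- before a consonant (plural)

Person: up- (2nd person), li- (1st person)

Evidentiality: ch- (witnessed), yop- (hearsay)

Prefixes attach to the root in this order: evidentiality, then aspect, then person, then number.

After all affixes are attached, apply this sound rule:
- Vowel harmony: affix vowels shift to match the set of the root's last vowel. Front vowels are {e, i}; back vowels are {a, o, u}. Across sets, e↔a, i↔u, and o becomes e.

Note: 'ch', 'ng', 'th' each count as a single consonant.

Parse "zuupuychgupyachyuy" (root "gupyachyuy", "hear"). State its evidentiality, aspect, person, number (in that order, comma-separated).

Segment: zu-up-uy-ch-gupyachyuy.
evidentiality: ch- → witnessed.
aspect: uy- → inchoative.
person: up- → 2nd person.
number: zu- → singular.

witnessed, inchoative, 2nd person, singular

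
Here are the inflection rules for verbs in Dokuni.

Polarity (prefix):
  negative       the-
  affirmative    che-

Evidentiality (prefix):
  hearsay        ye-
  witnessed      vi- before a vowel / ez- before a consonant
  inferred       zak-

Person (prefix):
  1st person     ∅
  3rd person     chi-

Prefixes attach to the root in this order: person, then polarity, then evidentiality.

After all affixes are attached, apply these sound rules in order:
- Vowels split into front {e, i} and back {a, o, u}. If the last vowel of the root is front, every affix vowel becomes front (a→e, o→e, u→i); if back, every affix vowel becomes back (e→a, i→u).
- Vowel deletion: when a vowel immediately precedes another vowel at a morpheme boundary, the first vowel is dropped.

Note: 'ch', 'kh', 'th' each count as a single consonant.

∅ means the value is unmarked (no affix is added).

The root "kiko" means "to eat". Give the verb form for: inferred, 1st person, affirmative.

zakchakiko

person = 1st person: zero marking, form stays kiko.
Attach polarity affirmative che- → chekiko.
Attach evidentiality inferred zak- → zakchekiko.
Apply vowel harmony: zakchekiko → zakchakiko.
Vowel deletion: no change.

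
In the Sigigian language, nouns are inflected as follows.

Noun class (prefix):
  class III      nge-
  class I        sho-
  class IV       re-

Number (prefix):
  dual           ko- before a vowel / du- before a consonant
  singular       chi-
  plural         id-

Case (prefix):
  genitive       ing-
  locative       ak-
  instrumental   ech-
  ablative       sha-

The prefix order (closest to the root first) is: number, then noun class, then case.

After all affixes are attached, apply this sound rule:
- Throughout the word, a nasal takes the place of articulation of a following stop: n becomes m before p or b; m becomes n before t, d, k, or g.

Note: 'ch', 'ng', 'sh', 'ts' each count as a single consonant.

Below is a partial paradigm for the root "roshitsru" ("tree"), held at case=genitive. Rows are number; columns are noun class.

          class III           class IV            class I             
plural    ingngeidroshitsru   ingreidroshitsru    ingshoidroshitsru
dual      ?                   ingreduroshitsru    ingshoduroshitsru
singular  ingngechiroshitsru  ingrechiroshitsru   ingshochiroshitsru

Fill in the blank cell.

ingngeduroshitsru

Attach number dual du- (before consonant 'r') → duroshitsru.
Attach noun class class III nge- → ngeduroshitsru.
Attach case genitive ing- → ingngeduroshitsru.
Nasal assimilation: no change.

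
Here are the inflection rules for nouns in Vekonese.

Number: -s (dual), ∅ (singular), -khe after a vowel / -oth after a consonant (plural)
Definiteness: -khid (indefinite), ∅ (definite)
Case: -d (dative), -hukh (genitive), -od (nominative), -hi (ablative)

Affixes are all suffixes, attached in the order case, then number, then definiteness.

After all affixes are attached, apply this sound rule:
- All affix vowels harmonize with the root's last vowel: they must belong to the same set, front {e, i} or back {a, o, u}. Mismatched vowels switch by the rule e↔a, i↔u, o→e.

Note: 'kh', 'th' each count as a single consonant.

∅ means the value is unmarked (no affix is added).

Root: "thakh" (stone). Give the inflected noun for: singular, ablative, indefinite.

thakhhukhud

Attach case ablative -hi → thakhhi.
number = singular: zero marking, form stays thakhhi.
Attach definiteness indefinite -khid → thakhhikhid.
Apply vowel harmony: thakhhikhid → thakhhukhud.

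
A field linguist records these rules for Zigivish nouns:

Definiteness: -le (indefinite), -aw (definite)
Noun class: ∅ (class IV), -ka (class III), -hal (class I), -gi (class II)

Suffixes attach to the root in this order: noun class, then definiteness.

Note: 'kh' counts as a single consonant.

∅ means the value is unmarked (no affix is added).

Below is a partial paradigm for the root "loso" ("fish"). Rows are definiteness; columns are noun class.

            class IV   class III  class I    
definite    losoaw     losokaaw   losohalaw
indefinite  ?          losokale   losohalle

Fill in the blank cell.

losole

noun class = class IV: zero marking, form stays loso.
Attach definiteness indefinite -le → losole.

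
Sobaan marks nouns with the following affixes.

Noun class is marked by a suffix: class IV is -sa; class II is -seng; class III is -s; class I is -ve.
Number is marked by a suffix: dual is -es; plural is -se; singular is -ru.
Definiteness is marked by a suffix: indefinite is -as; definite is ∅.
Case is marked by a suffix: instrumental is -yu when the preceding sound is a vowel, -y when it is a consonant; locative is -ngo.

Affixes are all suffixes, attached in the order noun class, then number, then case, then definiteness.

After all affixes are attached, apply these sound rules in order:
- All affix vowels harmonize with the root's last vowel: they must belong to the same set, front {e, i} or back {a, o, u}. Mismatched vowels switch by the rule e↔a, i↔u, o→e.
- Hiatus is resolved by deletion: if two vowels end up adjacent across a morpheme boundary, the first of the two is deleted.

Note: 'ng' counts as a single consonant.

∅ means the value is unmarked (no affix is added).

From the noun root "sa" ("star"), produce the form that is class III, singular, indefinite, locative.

Attach noun class class III -s → sas.
Attach number singular -ru → sasru.
Attach case locative -ngo → sasrungo.
Attach definiteness indefinite -as → sasrungoas.
Vowel harmony: no change.
Apply vowel deletion: sasrungoas → sasrungas.

sasrungas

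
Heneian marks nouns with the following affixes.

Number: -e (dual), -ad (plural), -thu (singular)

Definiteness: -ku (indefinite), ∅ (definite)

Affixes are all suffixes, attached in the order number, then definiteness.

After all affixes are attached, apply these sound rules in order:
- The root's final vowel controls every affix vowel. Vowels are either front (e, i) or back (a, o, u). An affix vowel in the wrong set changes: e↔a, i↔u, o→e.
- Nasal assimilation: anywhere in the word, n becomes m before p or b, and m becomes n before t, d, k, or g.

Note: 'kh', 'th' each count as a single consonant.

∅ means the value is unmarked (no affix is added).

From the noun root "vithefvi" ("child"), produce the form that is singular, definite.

Attach number singular -thu → vithefvithu.
definiteness = definite: zero marking, form stays vithefvithu.
Apply vowel harmony: vithefvithu → vithefvithi.
Nasal assimilation: no change.

vithefvithi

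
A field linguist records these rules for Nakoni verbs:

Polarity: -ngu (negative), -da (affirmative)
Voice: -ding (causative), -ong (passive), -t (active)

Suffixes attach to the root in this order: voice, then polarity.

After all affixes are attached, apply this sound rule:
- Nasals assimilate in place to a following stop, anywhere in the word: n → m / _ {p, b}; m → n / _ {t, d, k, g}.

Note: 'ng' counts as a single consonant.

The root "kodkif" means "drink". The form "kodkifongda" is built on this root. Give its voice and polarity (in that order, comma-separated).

passive, affirmative

Segment: kodkif-ong-da.
voice: -ong → passive.
polarity: -da → affirmative.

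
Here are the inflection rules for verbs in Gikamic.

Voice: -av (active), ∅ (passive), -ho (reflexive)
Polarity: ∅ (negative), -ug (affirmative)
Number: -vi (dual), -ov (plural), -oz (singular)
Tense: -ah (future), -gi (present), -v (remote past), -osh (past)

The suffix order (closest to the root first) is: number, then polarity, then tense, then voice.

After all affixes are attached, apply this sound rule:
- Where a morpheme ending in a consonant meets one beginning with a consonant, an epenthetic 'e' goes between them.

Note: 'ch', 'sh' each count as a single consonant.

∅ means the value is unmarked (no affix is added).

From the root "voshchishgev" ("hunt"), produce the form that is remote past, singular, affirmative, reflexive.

Attach number singular -oz → voshchishgevoz.
Attach polarity affirmative -ug → voshchishgevozug.
Attach tense remote past -v → voshchishgevozugv.
Attach voice reflexive -ho → voshchishgevozugvho.
Apply epenthesis: voshchishgevozugvho → voshchishgevozugeveho.

voshchishgevozugeveho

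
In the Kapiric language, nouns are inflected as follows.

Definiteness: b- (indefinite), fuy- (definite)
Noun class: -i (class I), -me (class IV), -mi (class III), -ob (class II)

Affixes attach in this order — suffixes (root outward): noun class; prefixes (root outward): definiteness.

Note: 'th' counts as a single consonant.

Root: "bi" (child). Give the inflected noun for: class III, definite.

Attach definiteness definite fuy- → fuybi.
Attach noun class class III -mi → fuybimi.

fuybimi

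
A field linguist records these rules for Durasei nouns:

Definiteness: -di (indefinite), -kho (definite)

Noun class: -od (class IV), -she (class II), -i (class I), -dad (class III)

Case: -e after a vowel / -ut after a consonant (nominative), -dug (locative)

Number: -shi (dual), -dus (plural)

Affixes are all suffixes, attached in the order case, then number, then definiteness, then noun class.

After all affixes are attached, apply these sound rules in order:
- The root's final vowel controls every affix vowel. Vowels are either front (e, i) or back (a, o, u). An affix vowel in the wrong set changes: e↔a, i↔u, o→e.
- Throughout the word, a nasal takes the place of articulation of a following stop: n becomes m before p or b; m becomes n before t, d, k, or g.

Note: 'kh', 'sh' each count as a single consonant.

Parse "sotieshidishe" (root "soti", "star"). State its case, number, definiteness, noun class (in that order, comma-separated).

nominative, dual, indefinite, class II

Segment: soti-e-shi-di-she.
case: -e/ut → nominative.
number: -shi → dual.
definiteness: -di → indefinite.
noun class: -she → class II.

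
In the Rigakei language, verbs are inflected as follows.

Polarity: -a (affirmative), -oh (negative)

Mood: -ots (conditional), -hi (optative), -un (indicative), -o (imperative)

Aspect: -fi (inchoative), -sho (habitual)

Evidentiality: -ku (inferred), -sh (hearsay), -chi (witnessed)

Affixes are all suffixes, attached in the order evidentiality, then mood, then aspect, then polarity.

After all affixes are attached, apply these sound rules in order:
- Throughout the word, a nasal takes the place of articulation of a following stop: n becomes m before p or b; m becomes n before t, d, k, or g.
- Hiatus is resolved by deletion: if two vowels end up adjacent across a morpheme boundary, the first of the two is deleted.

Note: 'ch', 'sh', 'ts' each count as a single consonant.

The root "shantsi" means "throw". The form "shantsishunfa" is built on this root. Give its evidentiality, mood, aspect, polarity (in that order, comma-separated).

hearsay, indicative, inchoative, affirmative

Segment: shantsi-sh-un-fi-a.
evidentiality: -sh → hearsay.
mood: -un → indicative.
aspect: -fi → inchoative.
polarity: -a → affirmative.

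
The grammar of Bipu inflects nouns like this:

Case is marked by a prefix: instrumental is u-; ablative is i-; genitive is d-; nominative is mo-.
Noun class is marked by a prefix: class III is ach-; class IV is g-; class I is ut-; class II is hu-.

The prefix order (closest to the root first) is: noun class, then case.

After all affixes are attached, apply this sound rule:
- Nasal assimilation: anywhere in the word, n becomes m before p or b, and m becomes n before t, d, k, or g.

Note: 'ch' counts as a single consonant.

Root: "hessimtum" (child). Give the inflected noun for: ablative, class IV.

ighessintum

Attach noun class class IV g- → ghessimtum.
Attach case ablative i- → ighessimtum.
Apply nasal assimilation: ighessimtum → ighessintum.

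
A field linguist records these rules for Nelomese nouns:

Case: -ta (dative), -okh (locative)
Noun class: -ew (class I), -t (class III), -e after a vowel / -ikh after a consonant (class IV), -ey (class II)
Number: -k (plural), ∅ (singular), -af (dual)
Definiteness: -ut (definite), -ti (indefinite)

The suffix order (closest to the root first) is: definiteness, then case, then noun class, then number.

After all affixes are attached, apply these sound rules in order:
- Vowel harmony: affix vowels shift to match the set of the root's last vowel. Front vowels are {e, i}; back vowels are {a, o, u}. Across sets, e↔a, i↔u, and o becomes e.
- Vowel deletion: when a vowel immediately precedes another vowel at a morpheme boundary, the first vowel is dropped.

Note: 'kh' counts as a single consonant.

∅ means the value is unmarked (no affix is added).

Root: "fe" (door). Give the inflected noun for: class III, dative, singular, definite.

Attach definiteness definite -ut → feut.
Attach case dative -ta → feutta.
Attach noun class class III -t → feuttat.
number = singular: zero marking, form stays feuttat.
Apply vowel harmony: feuttat → feittet.
Apply vowel deletion: feittet → fittet.

fittet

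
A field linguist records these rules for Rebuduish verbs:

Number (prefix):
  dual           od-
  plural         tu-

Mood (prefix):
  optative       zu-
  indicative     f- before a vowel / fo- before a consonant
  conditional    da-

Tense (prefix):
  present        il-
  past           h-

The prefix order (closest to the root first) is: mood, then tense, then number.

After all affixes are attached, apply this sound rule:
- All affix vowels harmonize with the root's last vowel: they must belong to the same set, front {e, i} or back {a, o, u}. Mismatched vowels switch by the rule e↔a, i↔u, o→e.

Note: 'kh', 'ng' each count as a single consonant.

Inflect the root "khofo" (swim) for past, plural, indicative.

tuhfokhofo

Attach mood indicative fo- (before consonant 'kh') → fokhofo.
Attach tense past h- → hfokhofo.
Attach number plural tu- → tuhfokhofo.
Vowel harmony: no change.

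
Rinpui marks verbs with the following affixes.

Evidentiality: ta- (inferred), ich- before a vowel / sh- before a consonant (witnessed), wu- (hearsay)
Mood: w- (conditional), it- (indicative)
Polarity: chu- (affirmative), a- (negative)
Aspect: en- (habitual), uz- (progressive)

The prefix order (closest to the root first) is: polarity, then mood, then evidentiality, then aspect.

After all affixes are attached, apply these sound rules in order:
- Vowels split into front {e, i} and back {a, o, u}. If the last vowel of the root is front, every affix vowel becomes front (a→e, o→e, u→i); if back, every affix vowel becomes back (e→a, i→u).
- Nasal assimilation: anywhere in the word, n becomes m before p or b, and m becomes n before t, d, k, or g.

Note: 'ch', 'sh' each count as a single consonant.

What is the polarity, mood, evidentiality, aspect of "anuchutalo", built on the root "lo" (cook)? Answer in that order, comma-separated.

negative, indicative, witnessed, habitual

Segment: en-ich-it-a-lo.
polarity: a- → negative.
mood: it- → indicative.
evidentiality: ich/sh- → witnessed.
aspect: en- → habitual.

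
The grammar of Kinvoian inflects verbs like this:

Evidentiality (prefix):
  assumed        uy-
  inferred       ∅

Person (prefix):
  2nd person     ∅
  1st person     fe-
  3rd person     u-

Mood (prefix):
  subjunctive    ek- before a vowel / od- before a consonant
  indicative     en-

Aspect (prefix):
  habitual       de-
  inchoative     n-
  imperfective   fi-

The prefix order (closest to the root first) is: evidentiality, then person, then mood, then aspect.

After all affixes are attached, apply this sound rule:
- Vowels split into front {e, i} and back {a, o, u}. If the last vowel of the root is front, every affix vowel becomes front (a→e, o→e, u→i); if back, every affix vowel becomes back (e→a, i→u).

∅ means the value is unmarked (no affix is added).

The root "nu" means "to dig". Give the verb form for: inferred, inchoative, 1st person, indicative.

nanfanu

evidentiality = inferred: zero marking, form stays nu.
Attach person 1st person fe- → fenu.
Attach mood indicative en- → enfenu.
Attach aspect inchoative n- → nenfenu.
Apply vowel harmony: nenfenu → nanfanu.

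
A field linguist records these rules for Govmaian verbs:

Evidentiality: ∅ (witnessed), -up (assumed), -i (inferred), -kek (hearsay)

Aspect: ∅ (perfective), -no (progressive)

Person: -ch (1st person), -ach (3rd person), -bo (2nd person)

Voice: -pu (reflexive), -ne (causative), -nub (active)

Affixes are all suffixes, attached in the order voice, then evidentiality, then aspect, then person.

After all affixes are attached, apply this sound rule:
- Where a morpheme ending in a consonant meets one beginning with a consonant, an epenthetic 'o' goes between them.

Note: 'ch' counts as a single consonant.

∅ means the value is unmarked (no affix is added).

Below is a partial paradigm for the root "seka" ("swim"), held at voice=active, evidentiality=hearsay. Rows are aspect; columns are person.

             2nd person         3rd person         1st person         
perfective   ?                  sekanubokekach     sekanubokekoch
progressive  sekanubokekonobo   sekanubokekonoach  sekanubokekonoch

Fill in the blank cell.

sekanubokekobo

Attach voice active -nub → sekanub.
Attach evidentiality hearsay -kek → sekanubkek.
aspect = perfective: zero marking, form stays sekanubkek.
Attach person 2nd person -bo → sekanubkekbo.
Apply epenthesis: sekanubkekbo → sekanubokekobo.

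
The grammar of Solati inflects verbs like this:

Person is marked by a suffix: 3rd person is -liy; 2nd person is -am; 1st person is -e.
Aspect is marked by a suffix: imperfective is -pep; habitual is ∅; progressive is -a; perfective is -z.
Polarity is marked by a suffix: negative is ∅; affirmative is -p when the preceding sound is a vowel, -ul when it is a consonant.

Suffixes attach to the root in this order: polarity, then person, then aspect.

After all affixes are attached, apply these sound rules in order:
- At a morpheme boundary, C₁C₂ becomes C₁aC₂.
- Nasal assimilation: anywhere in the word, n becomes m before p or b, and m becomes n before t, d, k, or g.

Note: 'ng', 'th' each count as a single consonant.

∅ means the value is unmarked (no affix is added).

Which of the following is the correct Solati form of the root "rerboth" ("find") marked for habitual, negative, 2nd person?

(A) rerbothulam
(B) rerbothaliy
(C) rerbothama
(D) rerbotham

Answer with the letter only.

D

polarity = negative: zero marking, form stays rerboth.
Attach person 2nd person -am → rerbotham.
aspect = habitual: zero marking, form stays rerbotham.
Epenthesis: no change.
Nasal assimilation: no change.
So the correct form is rerbotham, option (D).
(B) rerbothaliy is wrong: it uses 3rd person instead of 2nd person for person.
(C) rerbothama is wrong: it uses progressive instead of habitual for aspect.
(A) rerbothulam is wrong: it uses affirmative instead of negative for polarity.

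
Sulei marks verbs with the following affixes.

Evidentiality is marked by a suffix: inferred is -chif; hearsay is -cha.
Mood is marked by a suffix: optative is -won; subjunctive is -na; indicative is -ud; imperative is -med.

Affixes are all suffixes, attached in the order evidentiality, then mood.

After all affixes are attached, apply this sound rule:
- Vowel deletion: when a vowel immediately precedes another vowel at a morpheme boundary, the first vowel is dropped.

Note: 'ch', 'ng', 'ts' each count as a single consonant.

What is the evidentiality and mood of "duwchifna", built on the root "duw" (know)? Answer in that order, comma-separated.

inferred, subjunctive

Segment: duw-chif-na.
evidentiality: -chif → inferred.
mood: -na → subjunctive.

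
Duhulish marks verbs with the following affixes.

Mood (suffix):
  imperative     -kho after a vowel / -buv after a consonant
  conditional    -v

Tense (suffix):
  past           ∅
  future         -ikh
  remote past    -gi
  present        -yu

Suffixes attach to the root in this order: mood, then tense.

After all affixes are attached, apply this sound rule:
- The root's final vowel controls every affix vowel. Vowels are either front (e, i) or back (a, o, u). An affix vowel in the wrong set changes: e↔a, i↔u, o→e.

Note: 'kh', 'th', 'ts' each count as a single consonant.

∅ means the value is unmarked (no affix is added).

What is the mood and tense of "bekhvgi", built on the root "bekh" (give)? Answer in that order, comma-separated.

Segment: bekh-v-gi.
mood: -v → conditional.
tense: -gi → remote past.

conditional, remote past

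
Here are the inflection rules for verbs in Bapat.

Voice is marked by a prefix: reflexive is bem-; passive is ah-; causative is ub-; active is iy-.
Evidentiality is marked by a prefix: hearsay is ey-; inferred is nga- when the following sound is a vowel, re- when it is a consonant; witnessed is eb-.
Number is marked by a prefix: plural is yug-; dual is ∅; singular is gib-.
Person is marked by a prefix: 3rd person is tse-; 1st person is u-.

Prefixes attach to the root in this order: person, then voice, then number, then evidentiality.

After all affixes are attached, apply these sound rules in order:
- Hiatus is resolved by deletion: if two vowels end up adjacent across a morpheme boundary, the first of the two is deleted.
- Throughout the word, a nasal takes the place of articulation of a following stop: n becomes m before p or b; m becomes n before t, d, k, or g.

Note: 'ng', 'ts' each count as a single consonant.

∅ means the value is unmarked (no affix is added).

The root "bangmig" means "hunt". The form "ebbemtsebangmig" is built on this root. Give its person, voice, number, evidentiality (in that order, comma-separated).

Segment: eb-bem-tse-bangmig.
person: tse- → 3rd person.
voice: bem- → reflexive.
number: ∅ → dual.
evidentiality: eb- → witnessed.

3rd person, reflexive, dual, witnessed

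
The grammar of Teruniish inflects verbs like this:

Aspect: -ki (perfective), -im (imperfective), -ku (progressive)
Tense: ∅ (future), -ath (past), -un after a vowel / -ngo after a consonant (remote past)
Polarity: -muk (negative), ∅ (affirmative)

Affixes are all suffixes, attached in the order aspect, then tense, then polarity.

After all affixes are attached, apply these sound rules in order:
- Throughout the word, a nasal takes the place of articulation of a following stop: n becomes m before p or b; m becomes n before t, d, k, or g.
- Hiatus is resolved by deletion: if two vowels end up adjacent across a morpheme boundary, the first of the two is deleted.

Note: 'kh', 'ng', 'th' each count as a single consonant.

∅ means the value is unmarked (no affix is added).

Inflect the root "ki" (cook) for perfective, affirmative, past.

kikath

Attach aspect perfective -ki → kiki.
Attach tense past -ath → kikiath.
polarity = affirmative: zero marking, form stays kikiath.
Nasal assimilation: no change.
Apply vowel deletion: kikiath → kikath.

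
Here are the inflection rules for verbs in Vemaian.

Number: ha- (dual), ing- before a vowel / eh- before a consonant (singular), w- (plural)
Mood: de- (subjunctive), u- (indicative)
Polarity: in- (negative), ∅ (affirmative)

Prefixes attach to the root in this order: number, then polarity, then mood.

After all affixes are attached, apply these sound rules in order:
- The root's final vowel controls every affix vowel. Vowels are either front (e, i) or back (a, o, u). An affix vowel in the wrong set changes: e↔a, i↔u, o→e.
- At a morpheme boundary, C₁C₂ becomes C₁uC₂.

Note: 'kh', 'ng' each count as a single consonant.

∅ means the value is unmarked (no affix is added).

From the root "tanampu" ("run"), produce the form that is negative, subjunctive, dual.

daunuhatanampu

Attach number dual ha- → hatanampu.
Attach polarity negative in- → inhatanampu.
Attach mood subjunctive de- → deinhatanampu.
Apply vowel harmony: deinhatanampu → daunhatanampu.
Apply epenthesis: daunhatanampu → daunuhatanampu.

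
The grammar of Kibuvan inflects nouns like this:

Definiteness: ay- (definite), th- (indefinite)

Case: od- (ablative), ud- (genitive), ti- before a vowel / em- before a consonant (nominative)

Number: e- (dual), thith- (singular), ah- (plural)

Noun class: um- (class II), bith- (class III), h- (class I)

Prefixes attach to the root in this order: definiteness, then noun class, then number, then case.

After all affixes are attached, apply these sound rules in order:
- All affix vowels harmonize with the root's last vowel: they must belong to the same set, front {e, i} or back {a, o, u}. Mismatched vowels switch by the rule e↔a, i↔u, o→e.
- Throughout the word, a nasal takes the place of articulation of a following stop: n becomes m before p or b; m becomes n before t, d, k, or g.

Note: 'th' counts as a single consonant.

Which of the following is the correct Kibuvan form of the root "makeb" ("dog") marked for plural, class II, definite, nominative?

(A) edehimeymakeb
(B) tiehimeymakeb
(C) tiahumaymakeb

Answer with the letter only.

B

Attach definiteness definite ay- → aymakeb.
Attach noun class class II um- → umaymakeb.
Attach number plural ah- → ahumaymakeb.
Attach case nominative ti- (before vowel 'a') → tiahumaymakeb.
Apply vowel harmony: tiahumaymakeb → tiehimeymakeb.
Nasal assimilation: no change.
So the correct form is tiehimeymakeb, option (B).
(C) tiahumaymakeb is wrong: it fails to apply the sound rule(s).
(A) edehimeymakeb is wrong: it uses ablative instead of nominative for case.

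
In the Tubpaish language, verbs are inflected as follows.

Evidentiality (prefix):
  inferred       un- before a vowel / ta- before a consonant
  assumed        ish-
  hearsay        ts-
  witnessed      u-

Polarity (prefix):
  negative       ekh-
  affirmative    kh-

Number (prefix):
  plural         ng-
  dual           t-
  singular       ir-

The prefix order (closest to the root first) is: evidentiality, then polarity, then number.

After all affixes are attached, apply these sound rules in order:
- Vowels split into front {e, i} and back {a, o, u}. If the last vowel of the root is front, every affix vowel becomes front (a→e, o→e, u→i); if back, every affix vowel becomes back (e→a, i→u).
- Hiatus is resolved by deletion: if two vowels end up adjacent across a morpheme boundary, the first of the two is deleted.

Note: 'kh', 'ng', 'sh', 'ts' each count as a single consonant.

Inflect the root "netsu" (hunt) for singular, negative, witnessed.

Attach evidentiality witnessed u- → unetsu.
Attach polarity negative ekh- → ekhunetsu.
Attach number singular ir- → irekhunetsu.
Apply vowel harmony: irekhunetsu → urakhunetsu.
Vowel deletion: no change.

urakhunetsu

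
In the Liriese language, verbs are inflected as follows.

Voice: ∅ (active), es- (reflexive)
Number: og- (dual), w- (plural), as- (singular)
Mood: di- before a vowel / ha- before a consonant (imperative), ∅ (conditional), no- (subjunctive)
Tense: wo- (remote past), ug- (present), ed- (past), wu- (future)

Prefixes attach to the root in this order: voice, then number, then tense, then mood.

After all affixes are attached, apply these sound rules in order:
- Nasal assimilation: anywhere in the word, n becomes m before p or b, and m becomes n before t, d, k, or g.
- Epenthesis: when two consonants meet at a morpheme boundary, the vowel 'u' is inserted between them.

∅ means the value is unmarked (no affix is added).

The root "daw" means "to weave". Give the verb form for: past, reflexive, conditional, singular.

edasesudaw

Attach voice reflexive es- → esdaw.
Attach number singular as- → asesdaw.
Attach tense past ed- → edasesdaw.
mood = conditional: zero marking, form stays edasesdaw.
Nasal assimilation: no change.
Apply epenthesis: edasesdaw → edasesudaw.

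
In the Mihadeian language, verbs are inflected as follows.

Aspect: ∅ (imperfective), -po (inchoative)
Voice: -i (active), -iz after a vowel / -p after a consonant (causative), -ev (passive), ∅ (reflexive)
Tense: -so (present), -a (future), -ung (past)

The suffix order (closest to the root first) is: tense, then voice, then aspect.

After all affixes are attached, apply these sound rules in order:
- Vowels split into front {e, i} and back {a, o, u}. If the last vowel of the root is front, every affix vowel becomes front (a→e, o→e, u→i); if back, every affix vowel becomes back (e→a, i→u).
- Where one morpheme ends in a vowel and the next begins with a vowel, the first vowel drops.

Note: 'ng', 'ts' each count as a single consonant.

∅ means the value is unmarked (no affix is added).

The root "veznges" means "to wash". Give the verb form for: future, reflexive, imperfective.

vezngese

Attach tense future -a → vezngesa.
voice = reflexive: zero marking, form stays vezngesa.
aspect = imperfective: zero marking, form stays vezngesa.
Apply vowel harmony: vezngesa → vezngese.
Vowel deletion: no change.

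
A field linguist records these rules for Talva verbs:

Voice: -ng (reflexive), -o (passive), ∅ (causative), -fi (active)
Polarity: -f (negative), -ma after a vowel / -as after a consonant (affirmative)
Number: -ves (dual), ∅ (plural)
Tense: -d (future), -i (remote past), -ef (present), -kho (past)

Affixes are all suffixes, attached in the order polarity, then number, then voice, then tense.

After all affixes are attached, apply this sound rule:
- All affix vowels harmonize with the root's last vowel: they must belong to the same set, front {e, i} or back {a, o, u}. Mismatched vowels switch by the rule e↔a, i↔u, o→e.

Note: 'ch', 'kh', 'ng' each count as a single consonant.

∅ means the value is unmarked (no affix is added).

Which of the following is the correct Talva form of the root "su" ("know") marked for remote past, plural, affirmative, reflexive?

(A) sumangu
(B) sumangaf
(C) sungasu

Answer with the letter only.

A

Attach polarity affirmative -ma (after vowel 'u') → suma.
number = plural: zero marking, form stays suma.
Attach voice reflexive -ng → sumang.
Attach tense remote past -i → sumangi.
Apply vowel harmony: sumangi → sumangu.
So the correct form is sumangu, option (A).
(B) sumangaf is wrong: it uses present instead of remote past for tense.
(C) sungasu is wrong: it has the affixes in the wrong order.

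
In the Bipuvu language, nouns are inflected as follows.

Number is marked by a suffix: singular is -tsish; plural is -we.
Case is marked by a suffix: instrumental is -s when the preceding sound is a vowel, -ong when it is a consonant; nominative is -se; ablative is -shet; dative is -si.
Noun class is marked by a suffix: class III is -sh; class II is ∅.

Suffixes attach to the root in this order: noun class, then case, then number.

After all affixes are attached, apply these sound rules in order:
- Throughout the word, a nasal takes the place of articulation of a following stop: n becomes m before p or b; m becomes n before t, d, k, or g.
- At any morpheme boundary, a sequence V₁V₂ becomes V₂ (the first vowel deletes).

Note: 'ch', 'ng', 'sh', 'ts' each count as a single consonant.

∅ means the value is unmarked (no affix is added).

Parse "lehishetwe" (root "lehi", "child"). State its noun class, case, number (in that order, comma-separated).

Segment: lehi-shet-we.
noun class: ∅ → class II.
case: -shet → ablative.
number: -we → plural.

class II, ablative, plural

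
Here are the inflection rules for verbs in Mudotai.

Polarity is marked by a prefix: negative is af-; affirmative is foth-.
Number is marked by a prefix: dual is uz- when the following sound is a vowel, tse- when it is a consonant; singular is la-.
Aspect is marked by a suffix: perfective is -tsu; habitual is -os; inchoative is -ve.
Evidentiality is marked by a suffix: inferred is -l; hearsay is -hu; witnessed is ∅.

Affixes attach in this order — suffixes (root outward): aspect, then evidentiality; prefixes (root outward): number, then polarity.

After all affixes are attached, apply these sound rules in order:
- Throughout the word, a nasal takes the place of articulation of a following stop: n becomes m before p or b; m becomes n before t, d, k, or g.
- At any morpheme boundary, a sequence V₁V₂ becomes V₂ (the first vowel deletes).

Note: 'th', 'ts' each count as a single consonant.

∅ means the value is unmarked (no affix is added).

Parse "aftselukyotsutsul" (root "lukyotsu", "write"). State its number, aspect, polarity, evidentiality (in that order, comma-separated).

dual, perfective, negative, inferred

Segment: af-tse-lukyotsu-tsu-l.
number: uz/tse- → dual.
aspect: -tsu → perfective.
polarity: af- → negative.
evidentiality: -l → inferred.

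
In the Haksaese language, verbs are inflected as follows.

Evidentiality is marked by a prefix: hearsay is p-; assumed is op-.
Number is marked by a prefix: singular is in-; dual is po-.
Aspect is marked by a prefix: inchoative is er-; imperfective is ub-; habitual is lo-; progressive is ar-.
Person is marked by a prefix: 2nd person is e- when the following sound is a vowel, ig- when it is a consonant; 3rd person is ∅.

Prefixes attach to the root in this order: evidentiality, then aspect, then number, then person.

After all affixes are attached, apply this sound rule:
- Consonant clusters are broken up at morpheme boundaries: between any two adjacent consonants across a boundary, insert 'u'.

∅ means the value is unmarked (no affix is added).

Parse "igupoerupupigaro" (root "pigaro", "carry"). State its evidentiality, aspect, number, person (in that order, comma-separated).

hearsay, inchoative, dual, 2nd person

Segment: ig-po-er-p-pigaro.
evidentiality: p- → hearsay.
aspect: er- → inchoative.
number: po- → dual.
person: e/ig- → 2nd person.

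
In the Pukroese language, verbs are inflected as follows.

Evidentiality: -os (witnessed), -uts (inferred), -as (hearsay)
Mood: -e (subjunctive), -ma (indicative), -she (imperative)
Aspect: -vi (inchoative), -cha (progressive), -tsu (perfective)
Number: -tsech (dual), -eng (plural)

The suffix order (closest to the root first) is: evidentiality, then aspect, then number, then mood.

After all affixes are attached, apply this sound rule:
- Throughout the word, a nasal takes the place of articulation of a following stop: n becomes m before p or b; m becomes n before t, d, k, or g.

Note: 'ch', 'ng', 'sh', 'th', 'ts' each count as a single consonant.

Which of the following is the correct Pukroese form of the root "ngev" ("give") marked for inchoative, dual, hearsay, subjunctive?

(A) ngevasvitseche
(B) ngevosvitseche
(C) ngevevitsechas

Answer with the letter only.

Attach evidentiality hearsay -as → ngevas.
Attach aspect inchoative -vi → ngevasvi.
Attach number dual -tsech → ngevasvitsech.
Attach mood subjunctive -e → ngevasvitseche.
Nasal assimilation: no change.
So the correct form is ngevasvitseche, option (A).
(C) ngevevitsechas is wrong: it has the affixes in the wrong order.
(B) ngevosvitseche is wrong: it uses witnessed instead of hearsay for evidentiality.

A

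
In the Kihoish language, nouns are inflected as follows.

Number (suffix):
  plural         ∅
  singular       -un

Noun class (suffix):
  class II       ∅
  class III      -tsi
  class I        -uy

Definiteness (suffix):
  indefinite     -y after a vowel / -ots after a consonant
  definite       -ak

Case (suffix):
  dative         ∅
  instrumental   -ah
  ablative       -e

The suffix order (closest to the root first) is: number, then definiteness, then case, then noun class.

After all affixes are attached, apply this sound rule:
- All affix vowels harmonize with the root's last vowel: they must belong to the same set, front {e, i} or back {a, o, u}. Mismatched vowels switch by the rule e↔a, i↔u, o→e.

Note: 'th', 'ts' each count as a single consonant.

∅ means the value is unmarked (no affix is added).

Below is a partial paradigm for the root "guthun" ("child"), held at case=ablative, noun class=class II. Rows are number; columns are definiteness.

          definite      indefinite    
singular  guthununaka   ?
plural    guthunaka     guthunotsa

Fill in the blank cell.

guthununotsa

Attach number singular -un → guthunun.
Attach definiteness indefinite -ots (after consonant 'n') → guthununots.
Attach case ablative -e → guthununotse.
noun class = class II: zero marking, form stays guthununotse.
Apply vowel harmony: guthununotse → guthununotsa.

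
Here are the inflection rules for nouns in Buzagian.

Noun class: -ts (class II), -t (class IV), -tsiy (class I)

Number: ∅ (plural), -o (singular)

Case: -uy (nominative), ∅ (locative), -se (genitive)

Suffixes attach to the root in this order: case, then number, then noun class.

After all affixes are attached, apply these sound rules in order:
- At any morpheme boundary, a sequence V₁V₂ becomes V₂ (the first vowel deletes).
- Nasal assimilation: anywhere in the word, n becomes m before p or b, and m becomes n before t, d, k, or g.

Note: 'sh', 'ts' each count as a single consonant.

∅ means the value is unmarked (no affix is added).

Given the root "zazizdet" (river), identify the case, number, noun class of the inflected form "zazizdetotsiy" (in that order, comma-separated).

locative, singular, class I

Segment: zazizdet-o-tsiy.
case: ∅ → locative.
number: -o → singular.
noun class: -tsiy → class I.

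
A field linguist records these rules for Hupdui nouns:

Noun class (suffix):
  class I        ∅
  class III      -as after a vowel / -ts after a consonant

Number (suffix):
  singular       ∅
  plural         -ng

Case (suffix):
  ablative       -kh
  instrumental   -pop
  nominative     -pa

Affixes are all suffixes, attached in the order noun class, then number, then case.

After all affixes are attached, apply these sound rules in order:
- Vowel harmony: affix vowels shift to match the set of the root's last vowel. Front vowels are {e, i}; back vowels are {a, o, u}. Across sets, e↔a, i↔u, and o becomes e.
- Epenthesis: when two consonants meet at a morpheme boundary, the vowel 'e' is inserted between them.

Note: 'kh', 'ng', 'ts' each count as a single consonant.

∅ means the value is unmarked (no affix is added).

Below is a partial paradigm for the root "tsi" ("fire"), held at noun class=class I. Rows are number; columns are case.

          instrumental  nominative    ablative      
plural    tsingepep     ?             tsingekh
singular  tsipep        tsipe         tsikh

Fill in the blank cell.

noun class = class I: zero marking, form stays tsi.
Attach number plural -ng → tsing.
Attach case nominative -pa → tsingpa.
Apply vowel harmony: tsingpa → tsingpe.
Apply epenthesis: tsingpe → tsingepe.

tsingepe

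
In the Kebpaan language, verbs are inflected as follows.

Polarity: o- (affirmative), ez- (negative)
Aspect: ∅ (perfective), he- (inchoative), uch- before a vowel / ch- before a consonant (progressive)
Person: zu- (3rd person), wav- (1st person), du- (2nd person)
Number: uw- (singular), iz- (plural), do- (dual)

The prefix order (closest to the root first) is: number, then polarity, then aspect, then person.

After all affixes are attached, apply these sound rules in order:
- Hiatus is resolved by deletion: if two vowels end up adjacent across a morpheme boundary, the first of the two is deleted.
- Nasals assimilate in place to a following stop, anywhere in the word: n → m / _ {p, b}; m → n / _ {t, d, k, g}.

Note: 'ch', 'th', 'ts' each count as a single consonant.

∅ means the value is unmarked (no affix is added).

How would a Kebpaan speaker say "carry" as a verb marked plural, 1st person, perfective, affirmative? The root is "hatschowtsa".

wavizhatschowtsa

Attach number plural iz- → izhatschowtsa.
Attach polarity affirmative o- → oizhatschowtsa.
aspect = perfective: zero marking, form stays oizhatschowtsa.
Attach person 1st person wav- → wavoizhatschowtsa.
Apply vowel deletion: wavoizhatschowtsa → wavizhatschowtsa.
Nasal assimilation: no change.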